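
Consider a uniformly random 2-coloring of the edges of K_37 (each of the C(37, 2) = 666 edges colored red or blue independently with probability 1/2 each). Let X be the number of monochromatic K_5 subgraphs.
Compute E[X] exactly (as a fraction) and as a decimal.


Let X = Σ_S X_S over the C(37, 5) = 435897 subsets S of size 5, where X_S = 1 if the K_5 on S is monochromatic.
For a fixed S, the K_5 on S has C(5, 2) = 10 edges. P[all 10 edges red] = (1/2)^10, and likewise for blue, so P[monochromatic] = 2·(1/2)^10 = 2^{1 − 10} = 1/512.
Summing: E[X] = C(37, 5) · 2^{1 − 10} = 435897 · 1/512 = 435897/512.
Numerically: E[X] ≈ 851.361.

E[X] = C(37,5)·2^(1−C(5,2)) = 435897/512 ≈ 851.361.


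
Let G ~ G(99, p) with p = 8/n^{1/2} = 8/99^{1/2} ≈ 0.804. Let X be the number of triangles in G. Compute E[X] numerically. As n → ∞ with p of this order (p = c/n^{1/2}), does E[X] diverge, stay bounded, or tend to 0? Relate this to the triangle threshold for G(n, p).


Number of potential triangles: C(99, 3) = 156849.
Each occurs with probability p³ ≈ (0.804)³ ≈ 5.19777e-01.
By linearity: E[X] = C(99, 3)·p³ ≈ 156849 · 5.19777e-01 ≈ 81526.523.
Since α = 1/2 < 1, p = c/n^{1/2} ≫ 1/n is above the triangle threshold p ~ 1/n. Asymptotically E[X] ~ (c³/6)·n^{3(1−α)} = (8³/6)·n^{1.5} → ∞; triangles are abundant w.h.p.

E[X] ≈ 81526.523; in regime p = Θ(1/n^{1/2}) E[X] diverges (above the triangle threshold p ~ 1/n).


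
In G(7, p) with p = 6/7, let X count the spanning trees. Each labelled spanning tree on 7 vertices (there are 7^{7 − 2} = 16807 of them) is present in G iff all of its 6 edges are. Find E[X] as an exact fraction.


K_7 has 7^{7 − 2} = 16807 labelled spanning trees.
For each such spanning tree H, let X_H = 1 if all 6 edges of H are present in G. Then P[X_H = 1] = p^{6} = (6/7)^{6} = 46656/117649.
Summing the indicators: E[X] = Σ_H E[X_H] = 16807 · p^{6} = 16807 · 46656/117649 = 46656/7.
Numerically: E[X] ≈ 6665.1.

E[X] = 16807 · (6/7)^{6} = 46656/7 ≈ 6665.1.


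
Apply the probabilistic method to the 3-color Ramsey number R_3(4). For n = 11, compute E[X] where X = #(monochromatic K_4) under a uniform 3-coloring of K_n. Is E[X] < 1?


E[X] = C(11, 4) · 3^{1 − 6} = 330 · 3^{−5} = 330/243.
As a reduced fraction: E[X] = 110/81 ≈ 1.358025.
Is E[X] < 1? NO.
Since E[X] ≥ 1, the first-moment bound is inconclusive at n = 11; it does NOT by itself certify R_3(4) > 11.

E[X] = 110/81 ≈ 1.358025; E[X] ≥ 1; first-moment method inconclusive here.


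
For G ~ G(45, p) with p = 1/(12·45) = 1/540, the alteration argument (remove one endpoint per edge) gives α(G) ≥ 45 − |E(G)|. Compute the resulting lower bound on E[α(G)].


E[|E(G)|] = C(45, 2)·p = 990 · (1/540) = 11/6.
E[α(G)] ≥ n − E[|E(G)|] = 45 − 11/6 = 259/6.
Numerically: ≈ 43.16667.
(This is only a lower bound; the true E[α(G)] may be larger.)

E[α(G)] ≥ 259/6 ≈ 43.16667.


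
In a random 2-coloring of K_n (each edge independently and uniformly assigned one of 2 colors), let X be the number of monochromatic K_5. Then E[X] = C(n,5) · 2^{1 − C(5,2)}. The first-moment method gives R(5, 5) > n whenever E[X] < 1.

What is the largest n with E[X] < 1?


We need C(n, 5) · 2^{1 − 10} < 1, i.e. C(n, 5) < 2^{10 − 1} = 512.
Check values of n near the boundary:
  n = 6: C(6, 5) = 6; 6 < 512? YES
  n = 7: C(7, 5) = 21; 21 < 512? YES
  n = 8: C(8, 5) = 56; 56 < 512? YES
  n = 9: C(9, 5) = 126; 126 < 512? YES
  n = 10: C(10, 5) = 252; 252 < 512? YES
  n = 11: C(11, 5) = 462; 462 < 512? YES
  n = 12: C(12, 5) = 792; 792 < 512? NO
The largest n with C(n, 5) < 512 is n = 11 (where E[X] = 231/256 ≈ 0.90234). Hence R(5, 5) > 11, i.e. R(5, 5) ≥ 12.

Largest n = 11; hence R(5, 5) > 11.


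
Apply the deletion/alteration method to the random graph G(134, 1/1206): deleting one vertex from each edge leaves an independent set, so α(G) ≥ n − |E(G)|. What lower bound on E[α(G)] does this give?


E[|E(G)|] = C(134, 2)·p = 8911 · (1/1206) = 133/18.
E[α(G)] ≥ n − E[|E(G)|] = 134 − 133/18 = 2279/18.
Numerically: ≈ 126.61111.
(This is only a lower bound; the true E[α(G)] may be larger.)

E[α(G)] ≥ 2279/18 ≈ 126.61111.


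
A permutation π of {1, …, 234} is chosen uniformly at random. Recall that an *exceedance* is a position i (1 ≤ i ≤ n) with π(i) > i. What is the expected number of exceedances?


Write X = Σ_{i=1}^{234} X_i, where X_i = 1_{π(i) > i}.
For each fixed i, π(i) is uniform over {1, …, 234} (marginal of a uniform permutation), so P[π(i) > i] = (n − i)/n. Summing: Σ_{i=1}^{234} (n − i)/n = (0 + 1 + … + 233)/234 = 234(234 − 1)/(2·234) = (234 − 1)/2.
Hence E[X] = Σ_{i=1}^{234} (234 − i)/234 = 233/2 ≈ 116.500000.

E[X] = 233/2 = 116.500000.


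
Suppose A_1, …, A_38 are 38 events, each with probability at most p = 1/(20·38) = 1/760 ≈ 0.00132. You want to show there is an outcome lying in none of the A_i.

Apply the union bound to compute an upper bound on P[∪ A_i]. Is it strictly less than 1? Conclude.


Union bound: P[∪_{i=1}^{38} A_i] ≤ Σ_i P[A_i] ≤ 38·p = 38·(1/760) = 1/20.
Numerically: 1/20 ≈ 0.05000.
Is 1/20 < 1? YES.
Since P[∪ A_i] ≤ 1/20 < 1, the complement has P[∩ A_i^c] ≥ 1 − 1/20 = 19/20 > 0, so some outcome avoids every A_i.

38·p = 1/20 ≈ 0.05000; existence CERTIFIED by the union bound.


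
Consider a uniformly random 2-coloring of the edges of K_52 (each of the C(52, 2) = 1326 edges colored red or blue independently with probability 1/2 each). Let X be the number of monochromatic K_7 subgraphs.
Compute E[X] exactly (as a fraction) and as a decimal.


Let X = Σ_S X_S over the C(52, 7) = 133784560 subsets S of size 7, where X_S = 1 if the K_7 on S is monochromatic.
For a fixed S, the K_7 on S has C(7, 2) = 21 edges. P[all 21 edges red] = (1/2)^21, and likewise for blue, so P[monochromatic] = 2·(1/2)^21 = 2^{1 − 21} = 1/1048576.
By linearity of expectation: E[X] = C(52, 7) · 2^{1 − 21} = 133784560 · 1/1048576 = 8361535/65536.
Numerically: E[X] ≈ 127.586899.

E[X] = C(52,7)·2^(1−C(7,2)) = 8361535/65536 ≈ 127.586899.


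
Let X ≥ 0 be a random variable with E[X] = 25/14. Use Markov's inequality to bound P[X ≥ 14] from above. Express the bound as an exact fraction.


μ = E[X] = 25/14, a = 14.
Markov: P[X ≥ 14] ≤ μ/a = (25/14)/14 = 25/196.
Numerically: ≈ 0.128.
(Since a = 14 > μ = 1.786, the bound 25/196 is < 1 and informative.)

P[X ≥ 14] ≤ 25/196 ≈ 0.128.


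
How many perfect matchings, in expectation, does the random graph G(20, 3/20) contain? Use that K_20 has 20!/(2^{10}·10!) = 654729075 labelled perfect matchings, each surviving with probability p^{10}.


K_20 has 20!/(2^{10}·10!) = 654729075 labelled perfect matchings.
For each such perfect matching H, let X_H = 1 if all 10 edges of H are present in G. Then P[X_H = 1] = p^{10} = (3/20)^{10} = 59049/10240000000000.
By linearity of expectation: E[X] = Σ_H E[X_H] = 654729075 · p^{10} = 654729075 · 59049/10240000000000 = 1546443885987/409600000000.
Numerically: E[X] ≈ 3.775.

E[X] = 654729075 · (3/20)^{10} = 1546443885987/409600000000 ≈ 3.775.


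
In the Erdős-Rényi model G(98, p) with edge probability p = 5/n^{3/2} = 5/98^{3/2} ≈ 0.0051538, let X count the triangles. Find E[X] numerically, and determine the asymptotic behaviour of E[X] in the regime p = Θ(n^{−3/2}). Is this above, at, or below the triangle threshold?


Number of potential triangles: C(98, 3) = 152096.
Each occurs with probability p³ ≈ (0.0051538)³ ≈ 1.3689660e-07.
By linearity: E[X] = C(98, 3)·p³ ≈ 152096 · 1.3689660e-07 ≈ 0.02082.
Since α = 3/2 > 1, p = c/n^{3/2} = o(1/n) is below the triangle threshold p ~ 1/n. Asymptotically E[X] ~ (c³/6)·n^{3(1−α)} = (5³/6)·n^{-1.5} → 0, so by Markov's inequality G has no triangles w.h.p.

E[X] ≈ 0.02082; in regime p = Θ(1/n^{3/2}) E[X] tends to 0 (below the triangle threshold p ~ 1/n).


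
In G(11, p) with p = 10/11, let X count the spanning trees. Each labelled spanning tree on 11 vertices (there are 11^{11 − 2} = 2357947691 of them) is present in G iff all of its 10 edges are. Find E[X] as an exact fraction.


K_11 has 11^{11 − 2} = 2357947691 labelled spanning trees.
For each such spanning tree H, let X_H = 1 if all 10 edges of H are present in G. Then P[X_H = 1] = p^{10} = (10/11)^{10} = 10000000000/25937424601.
Summing the indicators: E[X] = Σ_H E[X_H] = 2357947691 · p^{10} = 2357947691 · 10000000000/25937424601 = 10000000000/11.
Numerically: E[X] ≈ 9.0909e+08.

E[X] = 2357947691 · (10/11)^{10} = 10000000000/11 ≈ 9.0909e+08.


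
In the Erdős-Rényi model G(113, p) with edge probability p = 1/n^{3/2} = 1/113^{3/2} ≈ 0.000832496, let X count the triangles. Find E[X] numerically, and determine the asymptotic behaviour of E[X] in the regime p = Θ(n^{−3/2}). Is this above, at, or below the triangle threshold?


Number of potential triangles: C(113, 3) = 234136.
Each occurs with probability p³ ≈ (0.000832496)³ ≈ 5.76961726e-10.
By linearity: E[X] = C(113, 3)·p³ ≈ 234136 · 5.76961726e-10 ≈ 0.000135.
Since α = 3/2 > 1, p = c/n^{3/2} = o(1/n) is below the triangle threshold p ~ 1/n. Asymptotically E[X] ~ (c³/6)·n^{3(1−α)} = (1³/6)·n^{-1.5} → 0, so by Markov's inequality G has no triangles w.h.p.

E[X] ≈ 0.000135; in regime p = Θ(1/n^{3/2}) E[X] tends to 0 (below the triangle threshold p ~ 1/n).


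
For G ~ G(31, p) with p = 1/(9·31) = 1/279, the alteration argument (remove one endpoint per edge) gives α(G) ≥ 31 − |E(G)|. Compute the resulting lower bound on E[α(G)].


E[|E(G)|] = C(31, 2)·p = 465 · (1/279) = 5/3.
E[α(G)] ≥ n − E[|E(G)|] = 31 − 5/3 = 88/3.
Numerically: ≈ 29.333.
(This is only a lower bound; the true E[α(G)] may be larger.)

E[α(G)] ≥ 88/3 ≈ 29.333.


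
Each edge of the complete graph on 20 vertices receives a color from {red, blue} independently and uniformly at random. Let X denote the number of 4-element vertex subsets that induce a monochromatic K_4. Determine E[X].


Let X = Σ_S X_S over the C(20, 4) = 4845 subsets S of size 4, where X_S = 1 if the K_4 on S is monochromatic.
For a fixed S, the K_4 on S has C(4, 2) = 6 edges. P[all 6 edges red] = (1/2)^6, and likewise for blue, so P[monochromatic] = 2·(1/2)^6 = 2^{1 − 6} = 1/32.
By linearity of expectation: E[X] = C(20, 4) · 2^{1 − 6} = 4845 · 1/32 = 4845/32.
Numerically: E[X] ≈ 151.40625.

E[X] = C(20,4)·2^(1−C(4,2)) = 4845/32 ≈ 151.40625.


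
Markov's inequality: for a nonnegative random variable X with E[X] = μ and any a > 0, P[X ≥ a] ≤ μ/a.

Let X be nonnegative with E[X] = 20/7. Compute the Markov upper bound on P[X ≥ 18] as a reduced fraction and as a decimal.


μ = E[X] = 20/7, a = 18.
Markov: P[X ≥ 18] ≤ μ/a = (20/7)/18 = 10/63.
Numerically: ≈ 0.15873.
(Since a = 18 > μ = 2.85714, the bound 10/63 is < 1 and informative.)

P[X ≥ 18] ≤ 10/63 ≈ 0.15873.


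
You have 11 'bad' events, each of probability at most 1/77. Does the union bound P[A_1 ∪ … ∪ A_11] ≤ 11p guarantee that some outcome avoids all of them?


Union bound: P[∪_{i=1}^{11} A_i] ≤ Σ_i P[A_i] ≤ 11·p = 11·(1/77) = 1/7.
Numerically: 1/7 ≈ 0.1429.
Is 1/7 < 1? YES.
Since P[∪ A_i] ≤ 1/7 < 1, the complement has P[∩ A_i^c] ≥ 1 − 1/7 = 6/7 > 0, so some outcome avoids every A_i.

11·p = 1/7 ≈ 0.1429; existence CERTIFIED by the union bound.


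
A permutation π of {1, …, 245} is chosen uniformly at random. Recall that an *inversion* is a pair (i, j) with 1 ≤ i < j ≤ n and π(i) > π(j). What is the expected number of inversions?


Write X = Σ X_I over the C(245, 2) = 29890 pairs i < j, with X_I the indicator of one inversion.
There are 29890 indicators.
For each fixed pair i < j, the values π(i) and π(j) are two distinct elements of {1, …, 245} in uniformly random order; by symmetry P[π(i) > π(j)] = 1/2.
By linearity: E[X] = 29890 · (1/2) = C(245, 2) · (1/2) = 29890/2 = 14945 ≈ 14945.000000.

E[X] = 14945 = 14945.000000.


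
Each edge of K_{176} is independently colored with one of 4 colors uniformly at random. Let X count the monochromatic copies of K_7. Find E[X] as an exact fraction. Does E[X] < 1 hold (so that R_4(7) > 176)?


E[X] = C(176, 7) · 4^{1 − 21} = 919790691600 · 4^{−20} = 919790691600/1099511627776.
As a reduced fraction: E[X] = 57486918225/68719476736 ≈ 0.837.
Is E[X] < 1? YES.
Since E[X] < 1, there exists a 4-coloring of K_{176} with no monochromatic K_7; hence R_4(7) > 176.

E[X] = 57486918225/68719476736 ≈ 0.837; E[X] < 1, so R_4(7) > 176.


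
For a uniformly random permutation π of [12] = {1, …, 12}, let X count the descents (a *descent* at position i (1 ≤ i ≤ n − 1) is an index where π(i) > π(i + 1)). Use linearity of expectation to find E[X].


Write X = Σ X_I over i = 1, …, 11, with X_I the indicator of one descent.
There are 11 indicators.
For each fixed i, the pair (π(i), π(i+1)) is a uniformly random ordered pair of distinct values from {1, …, 12}; by symmetry P[π(i) > π(i+1)] = 1/2.
By linearity: E[X] = 11 · (1/2) = (12 − 1) · (1/2) = 11/2 ≈ 5.500.

E[X] = 11/2 = 5.500.


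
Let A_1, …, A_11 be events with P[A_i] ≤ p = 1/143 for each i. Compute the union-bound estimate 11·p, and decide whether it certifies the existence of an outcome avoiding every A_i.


Union bound: P[∪_{i=1}^{11} A_i] ≤ Σ_i P[A_i] ≤ 11·p = 11·(1/143) = 1/13.
Numerically: 1/13 ≈ 0.077.
Is 1/13 < 1? YES.
Since P[∪ A_i] ≤ 1/13 < 1, the complement has P[∩ A_i^c] ≥ 1 − 1/13 = 12/13 > 0, so some outcome avoids every A_i.

11·p = 1/13 ≈ 0.077; existence CERTIFIED by the union bound.


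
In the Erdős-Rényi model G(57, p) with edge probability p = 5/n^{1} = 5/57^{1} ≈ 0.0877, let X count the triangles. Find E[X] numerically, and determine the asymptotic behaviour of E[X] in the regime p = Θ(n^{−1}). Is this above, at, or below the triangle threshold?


Number of potential triangles: C(57, 3) = 29260.
Each occurs with probability p³ ≈ (0.0877)³ ≈ 6.74972e-04.
By linearity: E[X] = C(57, 3)·p³ ≈ 29260 · 6.74972e-04 ≈ 19.750.
Here α = 1, so p = 5/n is exactly at the triangle threshold p ~ 1/n. Asymptotically E[X] → c³/6 = 5³/6 = 125/6 ≈ 20.833, a bounded constant. In this regime the triangle count is asymptotically Poisson(c³/6).

E[X] ≈ 19.750; in regime p = Θ(1/n^{1}) E[X] stays bounded (at the triangle threshold p ~ 1/n).


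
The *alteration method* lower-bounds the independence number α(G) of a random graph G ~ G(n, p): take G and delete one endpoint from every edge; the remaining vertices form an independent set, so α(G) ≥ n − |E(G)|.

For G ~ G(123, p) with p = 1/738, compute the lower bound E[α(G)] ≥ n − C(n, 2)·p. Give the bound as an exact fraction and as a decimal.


E[|E(G)|] = C(123, 2)·p = 7503 · (1/738) = 61/6.
E[α(G)] ≥ n − E[|E(G)|] = 123 − 61/6 = 677/6.
Numerically: ≈ 112.83333.
(This is only a lower bound; the true E[α(G)] may be larger.)

E[α(G)] ≥ 677/6 ≈ 112.83333.


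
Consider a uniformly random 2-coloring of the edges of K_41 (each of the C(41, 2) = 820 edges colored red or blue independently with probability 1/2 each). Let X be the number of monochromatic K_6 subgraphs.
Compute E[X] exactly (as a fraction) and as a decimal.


Let X = Σ_S X_S over the C(41, 6) = 4496388 subsets S of size 6, where X_S = 1 if the K_6 on S is monochromatic.
For a fixed S, the K_6 on S has C(6, 2) = 15 edges. P[all 15 edges red] = (1/2)^15, and likewise for blue, so P[monochromatic] = 2·(1/2)^15 = 2^{1 − 15} = 1/16384.
By linearity of expectation: E[X] = C(41, 6) · 2^{1 − 15} = 4496388 · 1/16384 = 1124097/4096.
Numerically: E[X] ≈ 274.4377.

E[X] = C(41,6)·2^(1−C(6,2)) = 1124097/4096 ≈ 274.4377.


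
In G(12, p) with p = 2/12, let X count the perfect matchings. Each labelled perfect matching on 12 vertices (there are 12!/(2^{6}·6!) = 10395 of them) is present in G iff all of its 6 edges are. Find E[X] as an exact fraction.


K_12 has 12!/(2^{6}·6!) = 10395 labelled perfect matchings.
For each such perfect matching H, let X_H = 1 if all 6 edges of H are present in G. Then P[X_H = 1] = p^{6} = (1/6)^{6} = 1/46656.
By linearity of expectation: E[X] = Σ_H E[X_H] = 10395 · p^{6} = 10395 · 1/46656 = 385/1728.
Numerically: E[X] ≈ 0.223.

E[X] = 10395 · (1/6)^{6} = 385/1728 ≈ 0.223.


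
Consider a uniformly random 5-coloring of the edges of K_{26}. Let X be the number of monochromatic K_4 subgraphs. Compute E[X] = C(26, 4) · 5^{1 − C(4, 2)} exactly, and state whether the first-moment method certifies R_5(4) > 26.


E[X] = C(26, 4) · 5^{1 − 6} = 14950 · 5^{−5} = 14950/3125.
As a reduced fraction: E[X] = 598/125 ≈ 4.784000.
Is E[X] < 1? NO.
Since E[X] ≥ 1, the first-moment bound is inconclusive at n = 26; it does NOT by itself certify R_5(4) > 26.

E[X] = 598/125 ≈ 4.784000; E[X] ≥ 1; first-moment method inconclusive here.


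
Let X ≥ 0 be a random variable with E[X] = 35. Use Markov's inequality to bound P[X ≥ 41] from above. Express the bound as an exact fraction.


μ = E[X] = 35, a = 41.
Markov: P[X ≥ 41] ≤ μ/a = (35)/41 = 35/41.
Numerically: ≈ 0.854.
(Since a = 41 > μ = 35.000, the bound 35/41 is < 1 and informative.)

P[X ≥ 41] ≤ 35/41 ≈ 0.854.


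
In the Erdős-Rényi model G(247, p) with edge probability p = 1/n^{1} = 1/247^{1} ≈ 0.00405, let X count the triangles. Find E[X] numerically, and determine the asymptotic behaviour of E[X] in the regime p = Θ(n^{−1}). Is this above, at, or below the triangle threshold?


Number of potential triangles: C(247, 3) = 2481115.
Each occurs with probability p³ ≈ (0.00405)³ ≈ 6.63604e-08.
By linearity: E[X] = C(247, 3)·p³ ≈ 2481115 · 6.63604e-08 ≈ 0.165.
Here α = 1, so p = 1/n is exactly at the triangle threshold p ~ 1/n. Asymptotically E[X] → c³/6 = 1³/6 = 1/6 ≈ 0.167, a bounded constant. In this regime the triangle count is asymptotically Poisson(c³/6).

E[X] ≈ 0.165; in regime p = Θ(1/n^{1}) E[X] stays bounded (at the triangle threshold p ~ 1/n).


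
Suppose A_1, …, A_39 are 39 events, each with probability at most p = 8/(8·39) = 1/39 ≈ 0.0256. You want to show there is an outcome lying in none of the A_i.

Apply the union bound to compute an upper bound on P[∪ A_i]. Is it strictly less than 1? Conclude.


Union bound: P[∪_{i=1}^{39} A_i] ≤ Σ_i P[A_i] ≤ 39·p = 39·(1/39) = 1.
Numerically: 1 ≈ 1.0000.
Is 1 < 1? NO.
Since the bound 1 is ≥ 1, the union bound is uninformative here; it does NOT by itself certify existence.

39·p = 1 ≈ 1.0000; existence NOT certified by the union bound.


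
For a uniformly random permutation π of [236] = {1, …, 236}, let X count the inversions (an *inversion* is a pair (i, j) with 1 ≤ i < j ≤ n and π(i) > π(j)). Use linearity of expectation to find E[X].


Write X = Σ X_I over the C(236, 2) = 27730 pairs i < j, with X_I the indicator of one inversion.
There are 27730 indicators.
For each fixed pair i < j, the values π(i) and π(j) are two distinct elements of {1, …, 236} in uniformly random order; by symmetry P[π(i) > π(j)] = 1/2.
By linearity: E[X] = 27730 · (1/2) = C(236, 2) · (1/2) = 27730/2 = 13865 ≈ 13865.000.

E[X] = 13865 = 13865.000.


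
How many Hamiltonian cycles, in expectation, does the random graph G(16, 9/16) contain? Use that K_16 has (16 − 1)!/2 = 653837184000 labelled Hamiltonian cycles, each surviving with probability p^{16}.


K_16 has (16 − 1)!/2 = 653837184000 labelled Hamiltonian cycles.
For each such Hamiltonian cycle H, let X_H = 1 if all 16 edges of H are present in G. Then P[X_H = 1] = p^{16} = (9/16)^{16} = 1853020188851841/18446744073709551616.
By linearity of expectation: E[X] = Σ_H E[X_H] = 653837184000 · p^{16} = 653837184000 · 1853020188851841/18446744073709551616 = 1183177248216831945952875/18014398509481984.
Numerically: E[X] ≈ 6.56795e+07.

E[X] = 653837184000 · (9/16)^{16} = 1183177248216831945952875/18014398509481984 ≈ 6.56795e+07.


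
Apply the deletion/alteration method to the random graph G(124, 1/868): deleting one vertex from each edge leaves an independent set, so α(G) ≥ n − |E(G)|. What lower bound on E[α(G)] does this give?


E[|E(G)|] = C(124, 2)·p = 7626 · (1/868) = 123/14.
E[α(G)] ≥ n − E[|E(G)|] = 124 − 123/14 = 1613/14.
Numerically: ≈ 115.214.
(This is only a lower bound; the true E[α(G)] may be larger.)

E[α(G)] ≥ 1613/14 ≈ 115.214.


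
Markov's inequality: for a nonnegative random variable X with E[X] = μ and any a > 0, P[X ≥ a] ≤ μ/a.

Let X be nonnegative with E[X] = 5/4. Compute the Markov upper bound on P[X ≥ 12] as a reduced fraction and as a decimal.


μ = E[X] = 5/4, a = 12.
Markov: P[X ≥ 12] ≤ μ/a = (5/4)/12 = 5/48.
Numerically: ≈ 0.10417.
(Since a = 12 > μ = 1.25000, the bound 5/48 is < 1 and informative.)

P[X ≥ 12] ≤ 5/48 ≈ 0.10417.


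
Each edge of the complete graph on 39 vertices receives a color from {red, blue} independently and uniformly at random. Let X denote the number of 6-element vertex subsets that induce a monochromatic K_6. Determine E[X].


Let X = Σ_S X_S over the C(39, 6) = 3262623 subsets S of size 6, where X_S = 1 if the K_6 on S is monochromatic.
For a fixed S, the K_6 on S has C(6, 2) = 15 edges. P[all 15 edges red] = (1/2)^15, and likewise for blue, so P[monochromatic] = 2·(1/2)^15 = 2^{1 − 15} = 1/16384.
By linearity: E[X] = C(39, 6) · 2^{1 − 15} = 3262623 · 1/16384 = 3262623/16384.
Numerically: E[X] ≈ 199.135.

E[X] = C(39,6)·2^(1−C(6,2)) = 3262623/16384 ≈ 199.135.


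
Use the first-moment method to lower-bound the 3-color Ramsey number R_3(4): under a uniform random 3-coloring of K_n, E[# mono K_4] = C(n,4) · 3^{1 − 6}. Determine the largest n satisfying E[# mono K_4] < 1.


We need C(n, 4) · 3^{1 − 6} < 1, i.e. C(n, 4) < 3^{6 − 1} = 243.
Check values of n near the boundary:
  n = 5: C(5, 4) = 5; 5 < 243? YES
  n = 6: C(6, 4) = 15; 15 < 243? YES
  n = 7: C(7, 4) = 35; 35 < 243? YES
  n = 8: C(8, 4) = 70; 70 < 243? YES
  n = 9: C(9, 4) = 126; 126 < 243? YES
  n = 10: C(10, 4) = 210; 210 < 243? YES
  n = 11: C(11, 4) = 330; 330 < 243? NO
  n = 12: C(12, 4) = 495; 495 < 243? NO
  n = 13: C(13, 4) = 715; 715 < 243? NO
The largest n with C(n, 4) < 243 is n = 10 (where E[X] = 70/81 ≈ 0.8641975). Hence R_3(4) > 10, i.e. R_3(4) ≥ 11.

Largest n = 10; hence R_3(4) > 10.


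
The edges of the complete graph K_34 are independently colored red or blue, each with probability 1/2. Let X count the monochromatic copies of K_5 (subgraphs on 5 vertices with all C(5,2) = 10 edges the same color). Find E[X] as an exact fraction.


Let X = Σ_S X_S over the C(34, 5) = 278256 subsets S of size 5, where X_S = 1 if the K_5 on S is monochromatic.
For a fixed S, the K_5 on S has C(5, 2) = 10 edges. P[all 10 edges red] = (1/2)^10, and likewise for blue, so P[monochromatic] = 2·(1/2)^10 = 2^{1 − 10} = 1/512.
Summing: E[X] = C(34, 5) · 2^{1 − 10} = 278256 · 1/512 = 17391/32.
Numerically: E[X] ≈ 543.46875.

E[X] = C(34,5)·2^(1−C(5,2)) = 17391/32 ≈ 543.46875.


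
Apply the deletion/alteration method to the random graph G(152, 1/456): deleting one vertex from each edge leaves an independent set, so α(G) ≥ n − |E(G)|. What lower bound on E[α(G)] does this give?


E[|E(G)|] = C(152, 2)·p = 11476 · (1/456) = 151/6.
E[α(G)] ≥ n − E[|E(G)|] = 152 − 151/6 = 761/6.
Numerically: ≈ 126.833333.
(This is only a lower bound; the true E[α(G)] may be larger.)

E[α(G)] ≥ 761/6 ≈ 126.833333.


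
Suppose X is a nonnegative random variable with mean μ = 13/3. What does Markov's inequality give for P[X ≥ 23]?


μ = E[X] = 13/3, a = 23.
Markov: P[X ≥ 23] ≤ μ/a = (13/3)/23 = 13/69.
Numerically: ≈ 0.188406.
(Since a = 23 > μ = 4.333333, the bound 13/69 is < 1 and informative.)

P[X ≥ 23] ≤ 13/69 ≈ 0.188406.


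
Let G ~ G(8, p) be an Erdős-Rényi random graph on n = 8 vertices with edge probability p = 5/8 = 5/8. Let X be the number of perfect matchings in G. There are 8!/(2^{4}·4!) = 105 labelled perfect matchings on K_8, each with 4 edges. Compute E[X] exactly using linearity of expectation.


K_8 has 8!/(2^{4}·4!) = 105 labelled perfect matchings.
For each such perfect matching H, let X_H = 1 if all 4 edges of H are present in G. Then P[X_H = 1] = p^{4} = (5/8)^{4} = 625/4096.
By linearity: E[X] = Σ_H E[X_H] = 105 · p^{4} = 105 · 625/4096 = 65625/4096.
Numerically: E[X] ≈ 16.

E[X] = 105 · (5/8)^{4} = 65625/4096 ≈ 16.


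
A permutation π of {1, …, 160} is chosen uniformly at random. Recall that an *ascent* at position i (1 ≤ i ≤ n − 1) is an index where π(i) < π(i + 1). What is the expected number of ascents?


Write X = Σ X_I over i = 1, …, 159, with X_I the indicator of one ascent.
There are 159 indicators.
For each fixed i, the pair (π(i), π(i+1)) is a uniformly random ordered pair of distinct values from {1, …, 160}; by symmetry P[π(i) < π(i+1)] = 1/2.
By linearity: E[X] = 159 · (1/2) = (160 − 1) · (1/2) = 159/2 ≈ 79.50000.

E[X] = 159/2 = 79.50000.


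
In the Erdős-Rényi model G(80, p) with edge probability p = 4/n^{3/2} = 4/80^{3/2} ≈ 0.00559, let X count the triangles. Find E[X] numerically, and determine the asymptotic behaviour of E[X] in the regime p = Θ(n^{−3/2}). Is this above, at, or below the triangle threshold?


Number of potential triangles: C(80, 3) = 82160.
Each occurs with probability p³ ≈ (0.00559)³ ≈ 1.74693e-07.
By linearity: E[X] = C(80, 3)·p³ ≈ 82160 · 1.74693e-07 ≈ 0.014.
Since α = 3/2 > 1, p = c/n^{3/2} = o(1/n) is below the triangle threshold p ~ 1/n. Asymptotically E[X] ~ (c³/6)·n^{3(1−α)} = (4³/6)·n^{-1.5} → 0, so by Markov's inequality G has no triangles w.h.p.

E[X] ≈ 0.014; in regime p = Θ(1/n^{3/2}) E[X] tends to 0 (below the triangle threshold p ~ 1/n).


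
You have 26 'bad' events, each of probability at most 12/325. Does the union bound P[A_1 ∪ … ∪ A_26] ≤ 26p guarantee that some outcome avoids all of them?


Union bound: P[∪_{i=1}^{26} A_i] ≤ Σ_i P[A_i] ≤ 26·p = 26·(12/325) = 24/25.
Numerically: 24/25 ≈ 0.9600.
Is 24/25 < 1? YES.
Since P[∪ A_i] ≤ 24/25 < 1, the complement has P[∩ A_i^c] ≥ 1 − 24/25 = 1/25 > 0, so some outcome avoids every A_i.

26·p = 24/25 ≈ 0.9600; existence CERTIFIED by the union bound.


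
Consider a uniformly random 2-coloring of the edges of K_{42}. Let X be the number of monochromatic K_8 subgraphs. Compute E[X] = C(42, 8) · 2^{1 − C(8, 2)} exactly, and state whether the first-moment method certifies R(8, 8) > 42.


E[X] = C(42, 8) · 2^{1 − 28} = 118030185 · 2^{−27} = 118030185/134217728.
As a reduced fraction: E[X] = 118030185/134217728 ≈ 0.879.
Is E[X] < 1? YES.
Since E[X] < 1, there exists a 2-coloring of K_{42} with no monochromatic K_8; hence R(8, 8) > 42.

E[X] = 118030185/134217728 ≈ 0.879; E[X] < 1, so R(8, 8) > 42.


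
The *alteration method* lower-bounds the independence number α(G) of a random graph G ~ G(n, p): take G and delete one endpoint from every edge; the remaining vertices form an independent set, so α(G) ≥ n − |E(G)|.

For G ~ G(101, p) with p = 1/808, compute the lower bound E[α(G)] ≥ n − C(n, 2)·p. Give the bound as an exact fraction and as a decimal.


E[|E(G)|] = C(101, 2)·p = 5050 · (1/808) = 25/4.
E[α(G)] ≥ n − E[|E(G)|] = 101 − 25/4 = 379/4.
Numerically: ≈ 94.75000.
(This is only a lower bound; the true E[α(G)] may be larger.)

E[α(G)] ≥ 379/4 ≈ 94.75000.


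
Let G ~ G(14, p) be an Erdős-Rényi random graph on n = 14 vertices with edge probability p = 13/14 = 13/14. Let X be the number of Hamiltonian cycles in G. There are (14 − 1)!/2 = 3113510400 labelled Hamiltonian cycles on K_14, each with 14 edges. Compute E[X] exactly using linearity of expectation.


K_14 has (14 − 1)!/2 = 3113510400 labelled Hamiltonian cycles.
For each such Hamiltonian cycle H, let X_H = 1 if all 14 edges of H are present in G. Then P[X_H = 1] = p^{14} = (13/14)^{14} = 3937376385699289/11112006825558016.
By linearity of expectation: E[X] = Σ_H E[X_H] = 3113510400 · p^{14} = 3113510400 · 3937376385699289/11112006825558016 = 3420497300666614836525/3100448333024.
Numerically: E[X] ≈ 1.10323e+09.

E[X] = 3113510400 · (13/14)^{14} = 3420497300666614836525/3100448333024 ≈ 1.10323e+09.


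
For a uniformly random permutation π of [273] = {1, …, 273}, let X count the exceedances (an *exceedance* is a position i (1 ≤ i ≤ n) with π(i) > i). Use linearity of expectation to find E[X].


Write X = Σ_{i=1}^{273} X_i, where X_i = 1_{π(i) > i}.
For each fixed i, π(i) is uniform over {1, …, 273} (marginal of a uniform permutation), so P[π(i) > i] = (n − i)/n. Summing: Σ_{i=1}^{273} (n − i)/n = (0 + 1 + … + 272)/273 = 273(273 − 1)/(2·273) = (273 − 1)/2.
Hence E[X] = Σ_{i=1}^{273} (273 − i)/273 = 136 ≈ 136.000000.

E[X] = 136 = 136.000000.


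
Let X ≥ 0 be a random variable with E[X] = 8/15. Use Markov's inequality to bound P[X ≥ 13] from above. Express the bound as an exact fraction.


μ = E[X] = 8/15, a = 13.
Markov: P[X ≥ 13] ≤ μ/a = (8/15)/13 = 8/195.
Numerically: ≈ 0.0410.
(Since a = 13 > μ = 0.5333, the bound 8/195 is < 1 and informative.)

P[X ≥ 13] ≤ 8/195 ≈ 0.0410.


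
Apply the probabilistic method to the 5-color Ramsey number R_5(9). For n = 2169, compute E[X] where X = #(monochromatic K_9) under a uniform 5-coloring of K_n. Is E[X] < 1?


E[X] = C(2169, 9) · 5^{1 − 36} = 2879753360044504243499683 · 5^{−35} = 2879753360044504243499683/2910383045673370361328125.
As a reduced fraction: E[X] = 2879753360044504243499683/2910383045673370361328125 ≈ 0.989476.
Is E[X] < 1? YES.
Since E[X] < 1, there exists a 5-coloring of K_{2169} with no monochromatic K_9; hence R_5(9) > 2169.

E[X] = 2879753360044504243499683/2910383045673370361328125 ≈ 0.989476; E[X] < 1, so R_5(9) > 2169.


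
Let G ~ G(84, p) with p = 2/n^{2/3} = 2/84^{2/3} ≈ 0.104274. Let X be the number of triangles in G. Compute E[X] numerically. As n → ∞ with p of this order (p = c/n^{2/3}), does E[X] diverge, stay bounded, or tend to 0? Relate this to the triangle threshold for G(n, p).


Number of potential triangles: C(84, 3) = 95284.
Each occurs with probability p³ ≈ (0.104274)³ ≈ 1.13378685e-03.
By linearity: E[X] = C(84, 3)·p³ ≈ 95284 · 1.13378685e-03 ≈ 108.031746.
Since α = 2/3 < 1, p = c/n^{2/3} ≫ 1/n is above the triangle threshold p ~ 1/n. Asymptotically E[X] ~ (c³/6)·n^{3(1−α)} = (2³/6)·n^{1} → ∞; triangles are abundant w.h.p.

E[X] ≈ 108.031746; in regime p = Θ(1/n^{2/3}) E[X] diverges (above the triangle threshold p ~ 1/n).


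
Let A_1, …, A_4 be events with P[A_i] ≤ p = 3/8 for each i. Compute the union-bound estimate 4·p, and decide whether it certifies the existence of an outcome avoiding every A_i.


Union bound: P[∪_{i=1}^{4} A_i] ≤ Σ_i P[A_i] ≤ 4·p = 4·(3/8) = 3/2.
Numerically: 3/2 ≈ 1.5000.
Is 3/2 < 1? NO.
Since the bound 3/2 is ≥ 1, the union bound is uninformative here; it does NOT by itself certify existence.

4·p = 3/2 ≈ 1.5000; existence NOT certified by the union bound.


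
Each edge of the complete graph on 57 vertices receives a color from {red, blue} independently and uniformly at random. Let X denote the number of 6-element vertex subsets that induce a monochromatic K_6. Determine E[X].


Let X = Σ_S X_S over the C(57, 6) = 36288252 subsets S of size 6, where X_S = 1 if the K_6 on S is monochromatic.
For a fixed S, the K_6 on S has C(6, 2) = 15 edges. P[all 15 edges red] = (1/2)^15, and likewise for blue, so P[monochromatic] = 2·(1/2)^15 = 2^{1 − 15} = 1/16384.
By linearity: E[X] = C(57, 6) · 2^{1 − 15} = 36288252 · 1/16384 = 9072063/4096.
Numerically: E[X] ≈ 2214.8591.

E[X] = C(57,6)·2^(1−C(6,2)) = 9072063/4096 ≈ 2214.8591.


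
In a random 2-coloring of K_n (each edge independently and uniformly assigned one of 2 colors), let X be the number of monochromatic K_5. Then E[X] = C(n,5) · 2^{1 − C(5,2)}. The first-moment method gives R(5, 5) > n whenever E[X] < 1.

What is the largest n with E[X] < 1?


We need C(n, 5) · 2^{1 − 10} < 1, i.e. C(n, 5) < 2^{10 − 1} = 512.
Check values of n near the boundary:
  n = 8: C(8, 5) = 56; 56 < 512? YES
  n = 9: C(9, 5) = 126; 126 < 512? YES
  n = 10: C(10, 5) = 252; 252 < 512? YES
  n = 11: C(11, 5) = 462; 462 < 512? YES
  n = 12: C(12, 5) = 792; 792 < 512? NO
  n = 13: C(13, 5) = 1287; 1287 < 512? NO
The largest n with C(n, 5) < 512 is n = 11 (where E[X] = 231/256 ≈ 0.902344). Hence R(5, 5) > 11, i.e. R(5, 5) ≥ 12.

Largest n = 11; hence R(5, 5) > 11.


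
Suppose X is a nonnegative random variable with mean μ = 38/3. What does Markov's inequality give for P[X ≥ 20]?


μ = E[X] = 38/3, a = 20.
Markov: P[X ≥ 20] ≤ μ/a = (38/3)/20 = 19/30.
Numerically: ≈ 0.633.
(Since a = 20 > μ = 12.667, the bound 19/30 is < 1 and informative.)

P[X ≥ 20] ≤ 19/30 ≈ 0.633.


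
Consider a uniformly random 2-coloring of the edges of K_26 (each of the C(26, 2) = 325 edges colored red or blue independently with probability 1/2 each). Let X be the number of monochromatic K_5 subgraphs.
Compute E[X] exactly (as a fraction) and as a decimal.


Let X = Σ_S X_S over the C(26, 5) = 65780 subsets S of size 5, where X_S = 1 if the K_5 on S is monochromatic.
For a fixed S, the K_5 on S has C(5, 2) = 10 edges. P[all 10 edges red] = (1/2)^10, and likewise for blue, so P[monochromatic] = 2·(1/2)^10 = 2^{1 − 10} = 1/512.
By linearity of expectation: E[X] = C(26, 5) · 2^{1 − 10} = 65780 · 1/512 = 16445/128.
Numerically: E[X] ≈ 128.477.

E[X] = C(26,5)·2^(1−C(5,2)) = 16445/128 ≈ 128.477.


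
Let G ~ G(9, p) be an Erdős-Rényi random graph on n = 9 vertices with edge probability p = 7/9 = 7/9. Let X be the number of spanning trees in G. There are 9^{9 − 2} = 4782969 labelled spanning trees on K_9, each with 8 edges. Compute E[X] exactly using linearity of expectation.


K_9 has 9^{9 − 2} = 4782969 labelled spanning trees.
For each such spanning tree H, let X_H = 1 if all 8 edges of H are present in G. Then P[X_H = 1] = p^{8} = (7/9)^{8} = 5764801/43046721.
By linearity: E[X] = Σ_H E[X_H] = 4782969 · p^{8} = 4782969 · 5764801/43046721 = 5764801/9.
Numerically: E[X] ≈ 6.405e+05.

E[X] = 4782969 · (7/9)^{8} = 5764801/9 ≈ 6.405e+05.


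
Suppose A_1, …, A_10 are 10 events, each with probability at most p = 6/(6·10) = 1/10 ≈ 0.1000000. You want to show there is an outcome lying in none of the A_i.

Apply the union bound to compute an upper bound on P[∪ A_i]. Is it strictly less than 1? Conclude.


Union bound: P[∪_{i=1}^{10} A_i] ≤ Σ_i P[A_i] ≤ 10·p = 10·(1/10) = 1.
Numerically: 1 ≈ 1.0000000.
Is 1 < 1? NO.
Since the bound 1 is ≥ 1, the union bound is uninformative here; it does NOT by itself certify existence.

10·p = 1 ≈ 1.0000000; existence NOT certified by the union bound.


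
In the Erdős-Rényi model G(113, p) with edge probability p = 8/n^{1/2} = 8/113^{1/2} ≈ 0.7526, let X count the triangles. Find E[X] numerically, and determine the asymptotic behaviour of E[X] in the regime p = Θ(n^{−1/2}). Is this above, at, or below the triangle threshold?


Number of potential triangles: C(113, 3) = 234136.
Each occurs with probability p³ ≈ (0.7526)³ ≈ 4.262381e-01.
By linearity: E[X] = C(113, 3)·p³ ≈ 234136 · 4.262381e-01 ≈ 99797.6903.
Since α = 1/2 < 1, p = c/n^{1/2} ≫ 1/n is above the triangle threshold p ~ 1/n. Asymptotically E[X] ~ (c³/6)·n^{3(1−α)} = (8³/6)·n^{1.5} → ∞; triangles are abundant w.h.p.

E[X] ≈ 99797.6903; in regime p = Θ(1/n^{1/2}) E[X] diverges (above the triangle threshold p ~ 1/n).


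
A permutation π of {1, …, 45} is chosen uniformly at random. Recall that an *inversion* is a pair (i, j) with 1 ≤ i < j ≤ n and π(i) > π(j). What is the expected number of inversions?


Write X = Σ X_I over the C(45, 2) = 990 pairs i < j, with X_I the indicator of one inversion.
There are 990 indicators.
For each fixed pair i < j, the values π(i) and π(j) are two distinct elements of {1, …, 45} in uniformly random order; by symmetry P[π(i) > π(j)] = 1/2.
By linearity: E[X] = 990 · (1/2) = C(45, 2) · (1/2) = 990/2 = 495 ≈ 495.00000.

E[X] = 495 = 495.00000.


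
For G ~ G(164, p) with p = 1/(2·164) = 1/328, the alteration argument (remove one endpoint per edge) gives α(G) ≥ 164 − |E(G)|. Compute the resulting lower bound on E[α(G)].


E[|E(G)|] = C(164, 2)·p = 13366 · (1/328) = 163/4.
E[α(G)] ≥ n − E[|E(G)|] = 164 − 163/4 = 493/4.
Numerically: ≈ 123.250000.
(This is only a lower bound; the true E[α(G)] may be larger.)

E[α(G)] ≥ 493/4 ≈ 123.250000.


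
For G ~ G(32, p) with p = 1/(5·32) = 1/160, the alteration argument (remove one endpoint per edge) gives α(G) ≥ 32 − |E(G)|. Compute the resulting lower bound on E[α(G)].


E[|E(G)|] = C(32, 2)·p = 496 · (1/160) = 31/10.
E[α(G)] ≥ n − E[|E(G)|] = 32 − 31/10 = 289/10.
Numerically: ≈ 28.9000.
(This is only a lower bound; the true E[α(G)] may be larger.)

E[α(G)] ≥ 289/10 ≈ 28.9000.


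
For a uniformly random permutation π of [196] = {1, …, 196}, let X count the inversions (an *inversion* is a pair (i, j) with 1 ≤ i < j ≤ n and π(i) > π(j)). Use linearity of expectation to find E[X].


Write X = Σ X_I over the C(196, 2) = 19110 pairs i < j, with X_I the indicator of one inversion.
There are 19110 indicators.
For each fixed pair i < j, the values π(i) and π(j) are two distinct elements of {1, …, 196} in uniformly random order; by symmetry P[π(i) > π(j)] = 1/2.
By linearity: E[X] = 19110 · (1/2) = C(196, 2) · (1/2) = 19110/2 = 9555 ≈ 9555.00000.

E[X] = 9555 = 9555.00000.


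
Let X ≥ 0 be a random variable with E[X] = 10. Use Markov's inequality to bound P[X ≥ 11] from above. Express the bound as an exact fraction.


μ = E[X] = 10, a = 11.
Markov: P[X ≥ 11] ≤ μ/a = (10)/11 = 10/11.
Numerically: ≈ 0.9091.
(Since a = 11 > μ = 10.0000, the bound 10/11 is < 1 and informative.)

P[X ≥ 11] ≤ 10/11 ≈ 0.9091.


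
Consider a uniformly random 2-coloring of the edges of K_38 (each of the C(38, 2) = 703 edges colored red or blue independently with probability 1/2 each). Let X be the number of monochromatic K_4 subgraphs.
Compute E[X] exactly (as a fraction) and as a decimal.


Let X = Σ_S X_S over the C(38, 4) = 73815 subsets S of size 4, where X_S = 1 if the K_4 on S is monochromatic.
For a fixed S, the K_4 on S has C(4, 2) = 6 edges. P[all 6 edges red] = (1/2)^6, and likewise for blue, so P[monochromatic] = 2·(1/2)^6 = 2^{1 − 6} = 1/32.
Summing: E[X] = C(38, 4) · 2^{1 − 6} = 73815 · 1/32 = 73815/32.
Numerically: E[X] ≈ 2306.7188.

E[X] = C(38,4)·2^(1−C(4,2)) = 73815/32 ≈ 2306.7188.


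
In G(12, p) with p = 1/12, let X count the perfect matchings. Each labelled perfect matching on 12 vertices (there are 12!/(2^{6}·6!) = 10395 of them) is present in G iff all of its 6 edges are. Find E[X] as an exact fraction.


K_12 has 12!/(2^{6}·6!) = 10395 labelled perfect matchings.
For each such perfect matching H, let X_H = 1 if all 6 edges of H are present in G. Then P[X_H = 1] = p^{6} = (1/12)^{6} = 1/2985984.
Summing the indicators: E[X] = Σ_H E[X_H] = 10395 · p^{6} = 10395 · 1/2985984 = 385/110592.
Numerically: E[X] ≈ 0.00348126.

E[X] = 10395 · (1/12)^{6} = 385/110592 ≈ 0.00348126.


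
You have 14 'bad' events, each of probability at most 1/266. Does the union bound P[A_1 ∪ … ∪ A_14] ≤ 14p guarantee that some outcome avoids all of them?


Union bound: P[∪_{i=1}^{14} A_i] ≤ Σ_i P[A_i] ≤ 14·p = 14·(1/266) = 1/19.
Numerically: 1/19 ≈ 0.05263.
Is 1/19 < 1? YES.
Since P[∪ A_i] ≤ 1/19 < 1, the complement has P[∩ A_i^c] ≥ 1 − 1/19 = 18/19 > 0, so some outcome avoids every A_i.

14·p = 1/19 ≈ 0.05263; existence CERTIFIED by the union bound.


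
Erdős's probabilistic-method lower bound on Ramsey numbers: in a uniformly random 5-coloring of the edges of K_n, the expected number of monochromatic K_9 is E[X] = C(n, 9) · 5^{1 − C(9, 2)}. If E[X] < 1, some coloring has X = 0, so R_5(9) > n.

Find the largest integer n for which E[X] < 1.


We need C(n, 9) · 5^{1 − 36} < 1, i.e. C(n, 9) < 5^{36 − 1} = 2910383045673370361328125.
Check values of n near the boundary:
  n = 2166: C(2166, 9) = 2844037944203015677277940; 2844037944203015677277940 < 2910383045673370361328125? YES
  n = 2167: C(2167, 9) = 2855899084841489792706810; 2855899084841489792706810 < 2910383045673370361328125? YES
  n = 2168: C(2168, 9) = 2867804175977929537095120; 2867804175977929537095120 < 2910383045673370361328125? YES
  n = 2169: C(2169, 9) = 2879753360044504243499683; 2879753360044504243499683 < 2910383045673370361328125? YES
  n = 2170: C(2170, 9) = 2891746779868845075610510; 2891746779868845075610510 < 2910383045673370361328125? YES
  n = 2171: C(2171, 9) = 2903784578674959601827205; 2903784578674959601827205 < 2910383045673370361328125? YES
  n = 2172: C(2172, 9) = 2915866900084148060642020; 2915866900084148060642020 < 2910383045673370361328125? NO
The largest n with C(n, 9) < 2910383045673370361328125 is n = 2171 (where E[X] = 580756915734991920365441/582076609134674072265625 ≈ 0.99773). Hence R_5(9) > 2171, i.e. R_5(9) ≥ 2172.

Largest n = 2171; hence R_5(9) > 2171.
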